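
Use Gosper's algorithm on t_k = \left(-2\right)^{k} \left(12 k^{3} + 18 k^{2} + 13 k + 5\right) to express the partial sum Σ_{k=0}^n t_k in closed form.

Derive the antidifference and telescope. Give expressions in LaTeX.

r(k) = 2*(-12*k**3 - 54*k**2 - 85*k - 48)/(12*k**3 + 18*k**2 + 13*k + 5) after simplifying.
Factor: A=-2; B=1; C=k**3 + 3*k**2/2 + 13*k/12 + 5/12.
f must satisfy (-2)·f(k+1) − (1)·f(k) = k**3 + 3*k**2/2 + 13*k/12 + 5/12.
Bound: deg f ≤ 3.
Match coefficients ⇒ f(k) = -(4*k**3 - 2*k**2 - k + 1)/12.
Then R = B(k−1)f/C = -(4*k**3 - 2*k**2 - k + 1)/(12*k**3 + 18*k**2 + 13*k + 5), so s_k = R(k)·t_k = (-2)**k*(-4*k**3 + 2*k**2 + k - 1).
Check: Δs_k = (-2)**k*(12*k**3 + 18*k**2 + 13*k + 5). ✓
Σ_(k=0)^n t_k = s_(n+1) − s_(0) = (2*(-2)**n*(4*n**3 + 10*n**2 + 7*n + 2)) − (-1), i.e. 8*(-2)**n*n**3 + 20*(-2)**n*n**2 + 14*(-2)**n*n + 4*(-2)**n + 1.

S(n) = 8 \left(-2\right)^{n} n^{3} + 20 \left(-2\right)^{n} n^{2} + 14 \left(-2\right)^{n} n + 4 \left(-2\right)^{n} + 1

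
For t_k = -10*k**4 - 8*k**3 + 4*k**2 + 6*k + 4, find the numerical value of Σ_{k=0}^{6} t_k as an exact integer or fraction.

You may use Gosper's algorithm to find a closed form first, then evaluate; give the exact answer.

r(k) = (5*k**4 + 24*k**3 + 40*k**2 + 25*k + 2)/(5*k**4 + 4*k**3 - 2*k**2 - 3*k - 2) after simplifying.
A = 1, B = 1, C = k**4 + 4*k**3/5 - 2*k**2/5 - 3*k/5 - 2/5.
Key eq: (1)·f(k+1) = (1)·f(k) + (k**4 + 4*k**3/5 - 2*k**2/5 - 3*k/5 - 2/5).
deg f ≤ 5 (via 0,0,4).
Coefficient equations give f(k) = k*(k - 2)*(k + 1)*(2*k**2 - k + 1)/10.
Certificate R = B(k−1)f/C = k*(k - 2)*(2*k**2 - k + 1)/(2*(5*k**3 - k**2 - k - 2)) gives s_k = k*(-2*k**4 + 3*k**3 + 2*k**2 - k + 2).
Check: Δs_k = -10*k**4 - 8*k**3 + 4*k**2 + 6*k + 4. ✓
Sum = s_(7) − s_(0); s_(7) = -25760, s_(0) = 0 ⇒ -25760.

Σ = -25760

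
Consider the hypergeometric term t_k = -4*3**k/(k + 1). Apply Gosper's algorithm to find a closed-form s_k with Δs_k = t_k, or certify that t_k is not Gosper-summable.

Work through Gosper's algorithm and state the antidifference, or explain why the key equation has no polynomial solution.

none — t_k is not Gosper-summable

Compute t_(k+1)/t_k: get 3*(k + 1)/(k + 2).
Take A(k)=3*k + 3, B(k)=k + 2, C(k)=1.
Key eq: (3*k + 3)·f(k+1) = (k + 1)·f(k) + (1).
d = -1 from the (1,1,0) case.
Bound -1 < 0, so the key equation has no polynomial solution.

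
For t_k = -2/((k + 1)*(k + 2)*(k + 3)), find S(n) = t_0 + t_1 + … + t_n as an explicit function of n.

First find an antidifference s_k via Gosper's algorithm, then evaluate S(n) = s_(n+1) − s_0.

S(n) = (-n**2 - 5*n - 4)/(2*(n**2 + 5*n + 6))

The ratio is (k + 1)/(k + 4).
Factor: A=k + 1; B=k + 4; C=1.
Need (k + 1)·f(k+1) − (k + 3)·f(k) = 1.
d = 2 from the (1,1,0) case.
Coefficient equations give f(k) = k*(k + 3)/4.
Then R = B(k−1)f/C = k*(k + 3)**2/4, so s_k = R(k)·t_k = k*(-k - 3)/(2*(k + 1)*(k + 2)).
Δs = -2/(k**3 + 6*k**2 + 11*k + 6), as required.
Σ_(k=0)^n t_k = s_(n+1) − s_(0) = ((-n**2 - 5*n - 4)/(2*(n**2 + 5*n + 6))) − (0), i.e. (-n**2 - 5*n - 4)/(2*(n**2 + 5*n + 6)).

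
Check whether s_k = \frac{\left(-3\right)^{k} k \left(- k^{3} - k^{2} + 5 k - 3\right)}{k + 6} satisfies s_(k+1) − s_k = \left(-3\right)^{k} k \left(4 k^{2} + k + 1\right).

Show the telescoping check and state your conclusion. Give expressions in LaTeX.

Invalid: residual \frac{3 \left(-3\right)^{k} k \left(- 4 k^{3} - 26 k^{2} - 5 k - 7\right)}{k^{2} + 13 k + 42} ≠ 0.

s_(k+1) = 3*(-3)**k*k**2*(k**2 + 5*k + 4)/(k + 7)
s_(k+1) − s_k = (-3)**k*k*(4*k**4 + 41*k**3 + 104*k**2 + 40*k + 21)/(k**2 + 13*k + 42)
(s_(k+1) − s_k) − t_k = 3*(-3)**k*k*(-4*k**3 - 26*k**2 - 5*k - 7)/(k**2 + 13*k + 42)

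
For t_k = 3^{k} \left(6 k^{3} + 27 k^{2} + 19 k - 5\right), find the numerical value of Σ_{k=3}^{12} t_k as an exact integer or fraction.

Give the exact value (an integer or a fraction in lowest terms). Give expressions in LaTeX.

Σ = 10423681938

t_(k+1)/t_k = 3*(6*k**3 + 45*k**2 + 91*k + 47)/(6*k**3 + 27*k**2 + 19*k - 5).
Gosper form: A/B · C(k+1)/C(k) with A=3, B=1, C=k**3 + 9*k**2/2 + 19*k/6 - 5/6.
f must satisfy (3)·f(k+1) − (1)·f(k) = k**3 + 9*k**2/2 + 19*k/6 - 5/6.
From deg A=0, deg B=0, deg C=3: d=3.
Solve for f: f(k) = (k + 1)*(3*k**2 - 3*k - 1)/6 (degree 3 ≤ 3).
R(k) = B(k−1)·f(k)/C(k) = (k + 1)*(3*k**2 - 3*k - 1)/(6*k**3 + 27*k**2 + 19*k - 5); s_k = R·t_k = 3**k*(3*k**3 - 4*k - 1).
Check: Δs_k = 3**k*(6*k**3 + 27*k**2 + 19*k - 5). ✓
Evaluate s at k=13 and k=3: 10423683774 and 1836; difference 10423681938.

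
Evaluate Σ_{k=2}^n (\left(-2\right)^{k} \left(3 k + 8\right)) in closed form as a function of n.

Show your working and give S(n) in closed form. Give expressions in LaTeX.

Ratio r(k) = 2*(-3*k - 11)/(3*k + 8).
Gosper form: A/B · C(k+1)/C(k) with A=-2, B=1, C=k + 8/3.
f must satisfy (-2)·f(k+1) − (1)·f(k) = k + 8/3.
d = 1 from the (0,0,1) case.
Solving with deg f ≤ 1: f(k) = -(k + 2)/3.
So s_k = (B(k−1)f/C)·t_k = (-(k + 2)/(3*k + 8))·t_k = (-2)**k*(-k - 2).
s_(k+1) − s_k = (-2)**k*(3*k + 8) = t_k.
Telescope: S(n) = s_(n+1) − s_(2) = 2*(-2)**n*(n + 3) − (-16) = 2*(-2)**n*n + 6*(-2)**n + 16.

S(n) = 2 \left(-2\right)^{n} n + 6 \left(-2\right)^{n} + 16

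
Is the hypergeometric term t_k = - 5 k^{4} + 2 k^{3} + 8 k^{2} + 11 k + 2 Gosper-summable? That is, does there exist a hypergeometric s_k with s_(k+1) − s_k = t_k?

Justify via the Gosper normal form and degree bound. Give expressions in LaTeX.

Ratio r(k) = (5*k**4 + 18*k**3 + 16*k**2 - 13*k - 18)/(5*k**4 - 2*k**3 - 8*k**2 - 11*k - 2).
A = 1, B = 1, C = k**4 - 2*k**3/5 - 8*k**2/5 - 11*k/5 - 2/5.
Set up (1)·f(k+1) − (1)·f(k) − (k**4 - 2*k**3/5 - 8*k**2/5 - 11*k/5 - 2/5) = 0.
deg f ≤ 5 (via 0,0,4).
Solve for f: f(k) = k*(k**4 - 3*k**3 - 2*k + 2)/5 (degree 5 ≤ 5).
Get s_k = R·t_k = k*(-k**4 + 3*k**3 + 2*k - 2) with R(k) = B(k−1)f(k)/C(k) = k*(k**4 - 3*k**3 - 2*k + 2)/(5*k**4 - 2*k**3 - 8*k**2 - 11*k - 2).
Verify: -5*k**4 + 2*k**3 + 8*k**2 + 11*k + 2 matches t_k.

Yes. s_k = k \left(- k^{4} + 3 k^{3} + 2 k - 2\right).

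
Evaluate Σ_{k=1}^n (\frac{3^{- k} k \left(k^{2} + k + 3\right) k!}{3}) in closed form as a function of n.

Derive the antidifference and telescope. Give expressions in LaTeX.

S(n) = 3^{- n - 1} \left(- 3^{n + 1} + n^{3} n! + 4 n^{2} n! + 6 n n! + 3 n!\right)

Compute t_(k+1)/t_k: get (k + 1)**2*(k + (k + 1)**2 + 4)/(3*k*(k**2 + k + 3)).
Normal form (A,B,C) = (k/3 + 1/3, 1, k**3 + k**2 + 3*k).
Solve (k/3 + 1/3)·f(k+1) − (1)·f(k) = k**3 + k**2 + 3*k.
Bound: deg f ≤ 2.
Solving with deg f ≤ 2: f(k) = 3*(k**2 + k + 1).
Then R = B(k−1)f/C = 3*(k**2 + k + 1)/(k*(k**2 + k + 3)), so s_k = R(k)·t_k = (k**2 + k + 1)*factorial(k)/3**k.
Verify: k*(k**2 + k + 3)*factorial(k)/(3*3**k) matches t_k.
Σ_(k=1)^n t_k = s_(n+1) − s_(1) = (3**(-n - 1)*(n**2 + 3*n + 3)*factorial(n + 1)) − (1), i.e. 3**(-n - 1)*(-3**(n + 1) + n**3*factorial(n) + 4*n**2*factorial(n) + 6*n*factorial(n) + 3*factorial(n)).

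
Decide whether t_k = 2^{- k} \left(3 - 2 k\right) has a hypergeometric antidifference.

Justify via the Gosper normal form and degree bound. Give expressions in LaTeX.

Yes. s_k = 2 \cdot 2^{- k} \left(2 k - 1\right).

The ratio is (2*k - 1)/(2*(2*k - 3)).
Take A(k)=1/2, B(k)=1, C(k)=k - 3/2.
Set up (1/2)·f(k+1) − (1)·f(k) − (k - 3/2) = 0.
deg f ≤ 1 (via 0,0,1).
A polynomial solution: f(k) = 1 - 2*k.
R(k) = B(k−1)·f(k)/C(k) = -2*(2*k - 1)/(2*k - 3); s_k = R·t_k = 2*(2*k - 1)/2**k.
s_(k+1) − s_k = (3 - 2*k)/2**k = t_k.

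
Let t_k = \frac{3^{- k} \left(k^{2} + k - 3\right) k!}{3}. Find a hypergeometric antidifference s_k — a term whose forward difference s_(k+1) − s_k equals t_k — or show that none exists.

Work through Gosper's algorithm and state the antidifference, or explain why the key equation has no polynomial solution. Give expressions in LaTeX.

The ratio is (k + 1)*(k + (k + 1)**2 - 2)/(3*(k**2 + k - 3)).
A = k/3 + 1/3, B = 1, C = k**2 + k - 3.
Set up (k/3 + 1/3)·f(k+1) − (1)·f(k) − (k**2 + k - 3) = 0.
Degrees (1,0,2) ⇒ d ≤ 1.
Solve for f: f(k) = 3*(k + 2) (degree 1 ≤ 1).
Get s_k = R·t_k = (k + 2)*factorial(k)/3**k with R(k) = B(k−1)f(k)/C(k) = 3*(k + 2)/(k**2 + k - 3).
s_(k+1) − s_k = (k**2 + k - 3)*factorial(k)/(3*3**k) = t_k.

s_k = 3^{- k} \left(k + 2\right) k!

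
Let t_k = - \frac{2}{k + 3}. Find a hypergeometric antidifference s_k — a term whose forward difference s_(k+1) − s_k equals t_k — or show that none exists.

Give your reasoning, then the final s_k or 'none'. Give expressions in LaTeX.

r(k) = (k + 3)/(k + 4) after simplifying.
Normal form (A,B,C) = (k + 3, k + 4, 1).
Need (k + 3)·f(k+1) − (k + 3)·f(k) = 1.
deg f ≤ 0 (via 1,1,0).
Put f(k) = c0: A·f(k+1) − B(k−1)·f(k) − C = -1; need -1 = 0 — inconsistent ⇒ no f, not summable.

none — t_k is not Gosper-summable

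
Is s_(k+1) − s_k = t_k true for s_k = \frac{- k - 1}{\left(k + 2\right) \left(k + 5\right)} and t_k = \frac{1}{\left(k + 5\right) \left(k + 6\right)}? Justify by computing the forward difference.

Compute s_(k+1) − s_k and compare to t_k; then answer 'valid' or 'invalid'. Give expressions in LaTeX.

Invalid: residual \frac{2 \left(- k - 4\right)}{k^{4} + 16 k^{3} + 91 k^{2} + 216 k + 180} ≠ 0.

s_(k+1) = (-k - 2)/((k + 3)*(k + 6))
s_(k+1) − s_k = (k**2 + 3*k - 2)/(k**4 + 16*k**3 + 91*k**2 + 216*k + 180)
(s_(k+1) − s_k) − t_k = 2*(-k - 4)/(k**4 + 16*k**3 + 91*k**2 + 216*k + 180)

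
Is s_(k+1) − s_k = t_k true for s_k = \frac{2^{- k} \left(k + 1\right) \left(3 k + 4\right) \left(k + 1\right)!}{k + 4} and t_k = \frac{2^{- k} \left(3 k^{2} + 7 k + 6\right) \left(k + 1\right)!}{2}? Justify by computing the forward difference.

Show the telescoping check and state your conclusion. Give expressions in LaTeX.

Invalid: residual - \frac{3 \cdot 2^{- k} \left(3 k^{3} + 19 k^{2} + 28 k + 16\right) \left(k + 1\right)!}{2 \left(k + 4\right) \left(k + 5\right)} ≠ 0.

s_(k+1) = (k + 2)*(3*k + 7)*factorial(k + 2)/(2*2**k*(k + 5))
s_(k+1) − s_k = (3*k**4 + 25*k**3 + 72*k**2 + 110*k + 72)*factorial(k + 1)/(2*2**k*(k + 4)*(k + 5))
(s_(k+1) − s_k) − t_k = -3*(3*k**3 + 19*k**2 + 28*k + 16)*factorial(k + 1)/(2*2**k*(k + 4)*(k + 5))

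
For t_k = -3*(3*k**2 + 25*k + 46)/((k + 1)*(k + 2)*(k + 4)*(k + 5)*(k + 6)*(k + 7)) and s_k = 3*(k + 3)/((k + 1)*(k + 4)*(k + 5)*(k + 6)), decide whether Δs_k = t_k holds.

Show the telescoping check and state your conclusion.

s_(k+1) = 3*(k + 4)/((k + 2)*(k + 5)*(k + 6)*(k + 7))
s_(k+1) − s_k = 3*(-3*k**2 - 17*k - 26)/(k**6 + 25*k**5 + 247*k**4 + 1219*k**3 + 3112*k**2 + 3796*k + 1680)
(s_(k+1) − s_k) − t_k = 12*(2*k + 5)/(k**6 + 25*k**5 + 247*k**4 + 1219*k**3 + 3112*k**2 + 3796*k + 1680)

Invalid: residual 12*(2*k + 5)/(k**6 + 25*k**5 + 247*k**4 + 1219*k**3 + 3112*k**2 + 3796*k + 1680) ≠ 0.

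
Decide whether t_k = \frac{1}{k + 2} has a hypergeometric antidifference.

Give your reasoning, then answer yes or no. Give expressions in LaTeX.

No. Not Gosper-summable.

Compute t_(k+1)/t_k: get (k + 2)/(k + 3).
A = k + 2, B = k + 3, C = 1.
f must satisfy (k + 2)·f(k+1) − (k + 2)·f(k) = 1.
Bound: deg f ≤ 0.
Write f(k) = c0. Then LHS − RHS = -1, requiring -1 = 0: contradictory. No certificate.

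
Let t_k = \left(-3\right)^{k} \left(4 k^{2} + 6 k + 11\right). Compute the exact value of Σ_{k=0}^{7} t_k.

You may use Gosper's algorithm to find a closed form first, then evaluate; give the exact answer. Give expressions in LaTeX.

Σ = -433024

The ratio is 3*(-4*k**2 - 14*k - 21)/(4*k**2 + 6*k + 11).
Factor: A=-3; B=1; C=k**2 + 3*k/2 + 11/4.
Key eq: (-3)·f(k+1) = (1)·f(k) + (k**2 + 3*k/2 + 11/4).
From deg A=0, deg B=0, deg C=2: d=2.
A polynomial solution: f(k) = -(k**2 + 2)/4.
Then R = B(k−1)f/C = -(k**2 + 2)/(4*k**2 + 6*k + 11), so s_k = R(k)·t_k = (-3)**k*(-k**2 - 2).
Check: Δs_k = (-3)**k*(4*k**2 + 6*k + 11). ✓
Evaluate s at k=8 and k=0: -433026 and -2; difference -433024.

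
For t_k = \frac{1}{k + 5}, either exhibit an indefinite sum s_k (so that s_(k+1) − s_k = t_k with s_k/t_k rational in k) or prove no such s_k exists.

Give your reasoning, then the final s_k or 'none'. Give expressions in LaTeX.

The ratio is (k + 5)/(k + 6).
Factor: A=k + 5; B=k + 6; C=1.
Set up (k + 5)·f(k+1) − (k + 5)·f(k) − (1) = 0.
Bound: deg f ≤ 0.
Write f(k) = c0. Then LHS − RHS = -1, requiring -1 = 0: contradictory. No certificate.

none (Gosper's algorithm certifies no s_k)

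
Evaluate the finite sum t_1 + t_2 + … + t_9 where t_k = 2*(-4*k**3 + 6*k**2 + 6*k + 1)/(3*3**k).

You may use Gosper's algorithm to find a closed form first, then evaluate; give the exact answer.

The ratio is (4*k**3 + 6*k**2 - 6*k - 9)/(3*(4*k**3 - 6*k**2 - 6*k - 1)).
A = 1/3, B = 1, C = k**3 - 3*k**2/2 - 3*k/2 - 1/4.
Solve (1/3)·f(k+1) − (1)·f(k) = k**3 - 3*k**2/2 - 3*k/2 - 1/4.
Degrees (0,0,3) ⇒ d ≤ 3.
A polynomial solution: f(k) = -3*(4*k**3 + 1)/8.
Then R = B(k−1)f/C = -3*(4*k**3 + 1)/(2*(2*k + 1)*(2*k**2 - 4*k - 1)), so s_k = R(k)·t_k = (4*k**3 + 1)/3**k.
Check: Δs_k = 2*(-6*k**3 + 2*(k + 1)**3 - 1)/(3*3**k). ✓
Σ_(k=1)^(9) t_k = s_(10) − s_(1) = 4001/59049 − (5/3) = -94414/59049.

Σ = -94414/59049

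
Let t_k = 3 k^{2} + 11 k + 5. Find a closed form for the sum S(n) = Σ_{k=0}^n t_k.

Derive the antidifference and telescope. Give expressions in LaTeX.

S(n) = n^{3} + 7 n^{2} + 11 n + 5

r(k) = (3*k**2 + 17*k + 19)/(3*k**2 + 11*k + 5) after simplifying.
So A=1 and B=1, with C=k**2 + 11*k/3 + 5/3.
Solve (1)·f(k+1) − (1)·f(k) = k**2 + 11*k/3 + 5/3.
deg f ≤ 3 (via 0,0,2).
A polynomial solution: f(k) = k**2*(k + 4)/3.
So s_k = (B(k−1)f/C)·t_k = (k**2*(k + 4)/(3*k**2 + 11*k + 5))·t_k = k**2*(k + 4).
Δs = 3*k**2 + 11*k + 5, as required.
Σ_(k=0)^n t_k = s_(n+1) − s_(0) = (n**3 + 7*n**2 + 11*n + 5) − (0), i.e. n**3 + 7*n**2 + 11*n + 5.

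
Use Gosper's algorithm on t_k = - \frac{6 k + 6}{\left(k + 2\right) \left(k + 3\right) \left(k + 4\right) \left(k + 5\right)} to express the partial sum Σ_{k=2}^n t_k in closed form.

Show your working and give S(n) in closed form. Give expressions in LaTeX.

r(k) = (k + 2)**2/((k + 1)*(k + 6)) after simplifying.
Gosper form: A/B · C(k+1)/C(k) with A=k + 2, B=k + 6, C=k + 1.
Key eq: (k + 2)·f(k+1) = (k + 5)·f(k) + (k + 1).
Bound: deg f ≤ 3.
Solve for f: f(k) = k*(k + 1)*(k + 8)/36 (degree 3 ≤ 3).
So s_k = (B(k−1)f/C)·t_k = (k*(k + 5)*(k + 8)/36)·t_k = -k*(k**2 + 9*k + 8)/(6*(k + 2)*(k + 3)*(k + 4)).
Verify: 6*(-k - 1)/(k**4 + 14*k**3 + 71*k**2 + 154*k + 120) matches t_k.
Σ_(k=2)^n t_k = s_(n+1) − s_(2) = ((-n**3 - 12*n**2 - 29*n - 18)/(6*(n**3 + 12*n**2 + 47*n + 60))) − (-1/12), i.e. (-n**3 - 12*n**2 - 11*n + 24)/(12*(n**3 + 12*n**2 + 47*n + 60)).

S(n) = \frac{- n^{3} - 12 n^{2} - 11 n + 24}{12 \left(n^{3} + 12 n^{2} + 47 n + 60\right)}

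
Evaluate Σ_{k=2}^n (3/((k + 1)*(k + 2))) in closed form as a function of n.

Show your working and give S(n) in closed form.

r(k) = (k + 1)/(k + 3) after simplifying.
So A=k + 1 and B=k + 3, with C=1.
Solve (k + 1)·f(k+1) − (k + 2)·f(k) = 1.
Bound: deg f ≤ 1.
Match coefficients ⇒ f(k) = k.
Get s_k = R·t_k = 3*k/(k + 1) with R(k) = B(k−1)f(k)/C(k) = k*(k + 2).
Δs = 3/(k**2 + 3*k + 2), as required.
Evaluate: s_(n+1) = 3*(n + 1)/(n + 2); subtract s_(2) = 2 ⇒ S(n) = (n - 1)/(n + 2).

S(n) = (n - 1)/(n + 2)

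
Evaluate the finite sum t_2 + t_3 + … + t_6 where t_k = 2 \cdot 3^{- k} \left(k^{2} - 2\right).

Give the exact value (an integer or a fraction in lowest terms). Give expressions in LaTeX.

r(k) = ((k + 1)**2 - 2)/(3*(k**2 - 2)) after simplifying.
Gosper form: A/B · C(k+1)/C(k) with A=1/3, B=1, C=k**2 - 2.
Set up (1/3)·f(k+1) − (1)·f(k) − (k**2 - 2) = 0.
Bound: deg f ≤ 2.
Solving with deg f ≤ 2: f(k) = -3*(k**2 + k - 1)/2.
Certificate R = B(k−1)f/C = -3*(k**2 + k - 1)/(2*(k**2 - 2)) gives s_k = 3**(1 - k)*(-k**2 - k + 1).
Verify: 2*(k**2 - 2)/3**k matches t_k.
Telescoping: Σ = s_(7) − s_(2) = -55/729 − (-5/3) = 1160/729.

Σ = 1160/729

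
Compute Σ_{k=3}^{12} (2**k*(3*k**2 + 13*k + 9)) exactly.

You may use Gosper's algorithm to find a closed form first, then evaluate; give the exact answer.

Σ = 4267784

Ratio r(k) = 2*(3*k**2 + 19*k + 25)/(3*k**2 + 13*k + 9).
Take A(k)=2, B(k)=1, C(k)=k**2 + 13*k/3 + 3.
Key eq: (2)·f(k+1) = (1)·f(k) + (k**2 + 13*k/3 + 3).
deg f ≤ 2 (via 0,0,2).
Solving with deg f ≤ 2: f(k) = (3*k**2 + k + 1)/3.
Then R = B(k−1)f/C = (3*k**2 + k + 1)/(3*k**2 + 13*k + 9), so s_k = R(k)·t_k = 2**k*(3*k**2 + k + 1).
Δs = 2**k*(3*k**2 + 13*k + 9), as required.
Sum = s_(13) − s_(3); s_(13) = 4268032, s_(3) = 248 ⇒ 4267784.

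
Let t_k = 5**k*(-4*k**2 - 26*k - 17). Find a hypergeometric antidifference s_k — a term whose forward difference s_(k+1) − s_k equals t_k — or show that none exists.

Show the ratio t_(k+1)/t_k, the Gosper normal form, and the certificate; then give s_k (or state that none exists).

Step 1: r(k) = 5*(4*k**2 + 34*k + 47)/(4*k**2 + 26*k + 17).
So A=5 and B=1, with C=k**2 + 13*k/2 + 17/4.
Solve (5)·f(k+1) − (1)·f(k) = k**2 + 13*k/2 + 17/4.
Bound: deg f ≤ 2.
Coefficient equations give f(k) = (k**2 + 4*k - 2)/4.
Get s_k = R·t_k = 5**k*(-k**2 - 4*k + 2) with R(k) = B(k−1)f(k)/C(k) = (k**2 + 4*k - 2)/(4*k**2 + 26*k + 17).
Verify: 5**k*(-4*k**2 - 26*k - 17) matches t_k.

s_k = 5**k*(-k**2 - 4*k + 2)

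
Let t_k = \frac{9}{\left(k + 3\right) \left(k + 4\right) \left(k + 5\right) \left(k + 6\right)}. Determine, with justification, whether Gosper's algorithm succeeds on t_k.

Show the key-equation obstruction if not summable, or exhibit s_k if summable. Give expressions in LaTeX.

Compute t_(k+1)/t_k: get (k + 3)/(k + 7).
A = k + 3, B = k + 7, C = 1.
Solve (k + 3)·f(k+1) − (k + 6)·f(k) = 1.
From deg A=1, deg B=1, deg C=0: d=3.
Coefficient equations give f(k) = k*(k**2 + 12*k + 47)/180.
So s_k = (B(k−1)f/C)·t_k = (k*(k + 6)*(k**2 + 12*k + 47)/180)·t_k = k*(k**2 + 12*k + 47)/(20*(k + 3)*(k + 4)*(k + 5)).
Δs = 9/(k**4 + 18*k**3 + 119*k**2 + 342*k + 360), as required.

Yes. s_k = \frac{k \left(k^{2} + 12 k + 47\right)}{20 \left(k + 3\right) \left(k + 4\right) \left(k + 5\right)}.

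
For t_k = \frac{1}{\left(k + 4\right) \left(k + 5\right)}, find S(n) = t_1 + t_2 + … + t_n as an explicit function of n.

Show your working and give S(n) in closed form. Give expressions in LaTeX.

Step 1: r(k) = (k + 4)/(k + 6).
So A=k + 4 and B=k + 6, with C=1.
Set up (k + 4)·f(k+1) − (k + 5)·f(k) − (1) = 0.
d = 1 from the (1,1,0) case.
Match coefficients ⇒ f(k) = k/4.
R(k) = B(k−1)·f(k)/C(k) = k*(k + 5)/4; s_k = R·t_k = k/(4*(k + 4)).
Check: Δs_k = 1/(k**2 + 9*k + 20). ✓
Telescope: S(n) = s_(n+1) − s_(1) = (n + 1)/(4*(n + 5)) − (1/20) = n/(5*(n + 5)).

S(n) = \frac{n}{5 \left(n + 5\right)}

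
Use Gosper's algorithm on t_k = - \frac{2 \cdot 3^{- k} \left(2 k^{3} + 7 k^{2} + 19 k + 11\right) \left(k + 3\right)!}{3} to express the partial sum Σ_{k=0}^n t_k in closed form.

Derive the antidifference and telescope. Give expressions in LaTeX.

S(n) = - \frac{3^{- n} \left(36 \cdot 3^{n} + 4 n^{6} n! + 50 n^{5} n! + 244 n^{4} n! + 590 n^{3} n! + 736 n^{2} n! + 440 n n! + 96 n!\right)}{3}

Ratio r(k) = (2*k**4 + 21*k**3 + 91*k**2 + 195*k + 156)/(3*(2*k**3 + 7*k**2 + 19*k + 11)).
Take A(k)=k/3 + 4/3, B(k)=1, C(k)=k**3 + 7*k**2/2 + 19*k/2 + 11/2.
Need (k/3 + 4/3)·f(k+1) − (1)·f(k) = k**3 + 7*k**2/2 + 19*k/2 + 11/2.
Bound: deg f ≤ 2.
A polynomial solution: f(k) = 3*(k + 1)*(2*k - 1)/2.
So s_k = (B(k−1)f/C)·t_k = (3*(k + 1)*(2*k - 1)/(2*k**3 + 7*k**2 + 19*k + 11))·t_k = -2*(k + 1)*(2*k - 1)*factorial(k + 3)/3**k.
Check: Δs_k = -2*(2*k**3 + 7*k**2 + 19*k + 11)*factorial(k + 3)/(3*3**k). ✓
Evaluate: s_(n+1) = -2*3**(-n - 1)*(n + 2)*(2*n + 1)*factorial(n + 4); subtract s_(0) = 12 ⇒ S(n) = -(36*3**n + 4*n**6*factorial(n) + 50*n**5*factorial(n) + 244*n**4*factorial(n) + 590*n**3*factorial(n) + 736*n**2*factorial(n) + 440*n*factorial(n) + 96*factorial(n))/(3*3**n).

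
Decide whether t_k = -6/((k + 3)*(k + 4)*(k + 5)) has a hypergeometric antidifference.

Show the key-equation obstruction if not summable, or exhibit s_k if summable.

Yes. s_k = k*(-k - 7)/(4*(k + 3)*(k + 4)).

Compute t_(k+1)/t_k: get (k + 3)/(k + 6).
Gosper form: A/B · C(k+1)/C(k) with A=k + 3, B=k + 6, C=1.
Solve (k + 3)·f(k+1) − (k + 5)·f(k) = 1.
d = 2 from the (1,1,0) case.
Match coefficients ⇒ f(k) = k*(k + 7)/24.
Then R = B(k−1)f/C = k*(k + 5)*(k + 7)/24, so s_k = R(k)·t_k = k*(-k - 7)/(4*(k + 3)*(k + 4)).
Δs = -6/(k**3 + 12*k**2 + 47*k + 60), as required.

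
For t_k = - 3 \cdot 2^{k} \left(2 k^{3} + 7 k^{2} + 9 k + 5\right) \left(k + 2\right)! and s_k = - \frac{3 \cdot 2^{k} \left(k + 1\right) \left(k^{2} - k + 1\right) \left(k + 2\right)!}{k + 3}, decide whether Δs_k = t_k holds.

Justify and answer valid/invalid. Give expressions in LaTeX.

s_(k+1) = -6*2**k*(k + 2)*(k**2 + k + 1)*factorial(k + 3)/(k + 4)
s_(k+1) − s_k = -3*2**k*(2*k**5 + 17*k**4 + 56*k**3 + 94*k**2 + 77*k + 32)*factorial(k + 2)/((k + 3)*(k + 4))
(s_(k+1) − s_k) − t_k = 6*2**k*(2*k**4 + 13*k**3 + 29*k**2 + 33*k + 14)*factorial(k + 2)/((k + 3)*(k + 4))

Invalid: residual \frac{6 \cdot 2^{k} \left(2 k^{4} + 13 k^{3} + 29 k^{2} + 33 k + 14\right) \left(k + 2\right)!}{\left(k + 3\right) \left(k + 4\right)} ≠ 0.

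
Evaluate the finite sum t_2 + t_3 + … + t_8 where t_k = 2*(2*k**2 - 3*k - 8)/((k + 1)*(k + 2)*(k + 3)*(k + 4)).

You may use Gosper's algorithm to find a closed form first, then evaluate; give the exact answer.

Compute t_(k+1)/t_k: get (k + 1)*(3*k - 2*(k + 1)**2 + 11)/((k + 5)*(-2*k**2 + 3*k + 8)).
A = k + 1, B = k + 5, C = k**2 - 3*k/2 - 4.
Need (k + 1)·f(k+1) − (k + 4)·f(k) = k**2 - 3*k/2 - 4.
deg f ≤ 3 (via 1,1,2).
Solving with deg f ≤ 3: f(k) = -k*(k**2 + 14*k + 17)/8.
Get s_k = R·t_k = k*(-k**2 - 14*k - 17)/(2*(k + 1)*(k + 2)*(k + 3)) with R(k) = B(k−1)f(k)/C(k) = -k*(k + 4)*(k**2 + 14*k + 17)/(4*(2*k**2 - 3*k - 8)).
s_(k+1) − s_k = 2*(2*k**2 - 3*k - 8)/(k**4 + 10*k**3 + 35*k**2 + 50*k + 24) = t_k.
Sum = s_(9) − s_(2); s_(9) = -42/55, s_(2) = -49/60 ⇒ 7/132.

Σ = 7/132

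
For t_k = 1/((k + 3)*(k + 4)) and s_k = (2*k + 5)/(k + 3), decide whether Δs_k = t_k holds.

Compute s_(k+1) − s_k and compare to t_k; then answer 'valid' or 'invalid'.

s_(k+1) = (2*k + 7)/(k + 4)
s_(k+1) − s_k = 1/(k**2 + 7*k + 12)
(s_(k+1) − s_k) − t_k = 0

valid (s_(k+1) − s_k reduces to t_k)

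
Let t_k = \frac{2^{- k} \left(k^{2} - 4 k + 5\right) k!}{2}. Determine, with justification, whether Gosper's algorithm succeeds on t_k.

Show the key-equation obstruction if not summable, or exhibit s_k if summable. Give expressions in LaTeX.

Ratio r(k) = (k**3 - k**2 + 2)/(2*(k**2 - 4*k + 5)).
So A=k/2 + 1/2 and B=1, with C=k**2 - 4*k + 5.
Set up (k/2 + 1/2)·f(k+1) − (1)·f(k) − (k**2 - 4*k + 5) = 0.
Degrees (1,0,2) ⇒ d ≤ 1.
Coefficient equations give f(k) = 2*(k - 4).
R(k) = B(k−1)·f(k)/C(k) = 2*(k - 4)/(k**2 - 4*k + 5); s_k = R·t_k = (k - 4)*factorial(k)/2**k.
Δs = (k**2 - 4*k + 5)*factorial(k)/(2*2**k), as required.

Yes. s_k = 2^{- k} \left(k - 4\right) k!.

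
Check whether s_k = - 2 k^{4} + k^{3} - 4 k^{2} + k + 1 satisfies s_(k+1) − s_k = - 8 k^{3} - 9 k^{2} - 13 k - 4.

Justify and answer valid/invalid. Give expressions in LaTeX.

s_(k+1) = k - 2*(k + 1)**4 + (k + 1)**3 - 4*(k + 1)**2 + 2
s_(k+1) − s_k = -8*k**3 - 9*k**2 - 13*k - 4
(s_(k+1) − s_k) − t_k = 0

valid; difference matches t_k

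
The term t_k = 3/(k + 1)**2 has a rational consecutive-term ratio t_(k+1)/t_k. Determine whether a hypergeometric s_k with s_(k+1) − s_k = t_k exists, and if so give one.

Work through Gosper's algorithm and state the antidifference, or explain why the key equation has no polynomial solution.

Ratio r(k) = (k + 1)**2/(k + 2)**2.
Take A(k)=k**2 + 2*k + 1, B(k)=k**2 + 4*k + 4, C(k)=1.
Key eq: (k**2 + 2*k + 1)·f(k+1) = (k**2 + 2*k + 1)·f(k) + (1).
From deg A=2, deg B=2, deg C=0: d=0.
f = c0 ⇒ A·f(k+1) − B(k−1)·f(k) − C = -1. The system {-1 = 0} is inconsistent; no antidifference.

none — t_k is not Gosper-summable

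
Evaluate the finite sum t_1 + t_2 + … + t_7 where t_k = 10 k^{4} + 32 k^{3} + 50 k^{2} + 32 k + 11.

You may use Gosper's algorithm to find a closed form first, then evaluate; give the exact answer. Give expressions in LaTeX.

t_(k+1)/t_k = (10*k**4 + 72*k**3 + 206*k**2 + 268*k + 135)/(10*k**4 + 32*k**3 + 50*k**2 + 32*k + 11).
Gosper form: A/B · C(k+1)/C(k) with A=1, B=1, C=k**4 + 16*k**3/5 + 5*k**2 + 16*k/5 + 11/10.
Set up (1)·f(k+1) − (1)·f(k) − (k**4 + 16*k**3/5 + 5*k**2 + 16*k/5 + 11/10) = 0.
From deg A=0, deg B=0, deg C=4: d=5.
Match coefficients ⇒ f(k) = k*(2*k**4 + 3*k**3 + 4*k**2 - k + 3)/10.
R(k) = B(k−1)·f(k)/C(k) = k*(2*k**4 + 3*k**3 + 4*k**2 - k + 3)/(10*k**4 + 32*k**3 + 50*k**2 + 32*k + 11); s_k = R·t_k = k*(2*k**4 + 3*k**3 + 4*k**2 - k + 3).
Check: Δs_k = 10*k**4 + 32*k**3 + 50*k**2 + 32*k + 11. ✓
Evaluate s at k=8 and k=1: 79832 and 11; difference 79821.

Σ = 79821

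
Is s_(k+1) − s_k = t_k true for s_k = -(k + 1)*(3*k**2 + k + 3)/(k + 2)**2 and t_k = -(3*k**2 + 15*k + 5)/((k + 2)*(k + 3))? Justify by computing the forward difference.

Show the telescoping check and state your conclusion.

s_(k+1) = -(k + 2)*(k + 3*(k + 1)**2 + 4)/(k + 3)**2
s_(k+1) − s_k = (-3*k**4 - 30*k**3 - 87*k**2 - 86*k - 29)/(k**4 + 10*k**3 + 37*k**2 + 60*k + 36)
(s_(k+1) − s_k) − t_k = (11*k**2 + 29*k + 1)/(k**4 + 10*k**3 + 37*k**2 + 60*k + 36)

Invalid: residual (11*k**2 + 29*k + 1)/(k**4 + 10*k**3 + 37*k**2 + 60*k + 36) ≠ 0.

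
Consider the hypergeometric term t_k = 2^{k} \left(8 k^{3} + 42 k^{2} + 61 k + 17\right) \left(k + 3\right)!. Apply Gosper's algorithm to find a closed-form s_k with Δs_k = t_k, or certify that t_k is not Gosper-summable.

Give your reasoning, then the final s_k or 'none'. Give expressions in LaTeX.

s_k = 2^{k} \left(4 k^{2} - k - 1\right) \left(k + 3\right)!

Step 1: r(k) = 2*(8*k**4 + 98*k**3 + 433*k**2 + 804*k + 512)/(8*k**3 + 42*k**2 + 61*k + 17).
A = 2*k + 8, B = 1, C = k**3 + 21*k**2/4 + 61*k/8 + 17/8.
f must satisfy (2*k + 8)·f(k+1) − (1)·f(k) = k**3 + 21*k**2/4 + 61*k/8 + 17/8.
d = 2 from the (1,0,3) case.
Solving with deg f ≤ 2: f(k) = (4*k**2 - k - 1)/8.
So s_k = (B(k−1)f/C)·t_k = ((4*k**2 - k - 1)/(8*k**3 + 42*k**2 + 61*k + 17))·t_k = 2**k*(4*k**2 - k - 1)*factorial(k + 3).
Δs = 2**k*(8*k**3 + 42*k**2 + 61*k + 17)*factorial(k + 3), as required.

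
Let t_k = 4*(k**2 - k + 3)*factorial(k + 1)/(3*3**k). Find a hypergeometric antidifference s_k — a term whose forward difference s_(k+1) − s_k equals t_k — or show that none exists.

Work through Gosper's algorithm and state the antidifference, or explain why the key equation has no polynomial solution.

s_k = 4*(k - 1)*factorial(k + 1)/3**k

t_(k+1)/t_k = (k + 2)*(-k + (k + 1)**2 + 2)/(3*(k**2 - k + 3)).
Normal form (A,B,C) = (k/3 + 2/3, 1, k**2 - k + 3).
f must satisfy (k/3 + 2/3)·f(k+1) − (1)·f(k) = k**2 - k + 3.
Degrees (1,0,2) ⇒ d ≤ 1.
Match coefficients ⇒ f(k) = 3*(k - 1).
So s_k = (B(k−1)f/C)·t_k = (3*(k - 1)/(k**2 - k + 3))·t_k = 4*(k - 1)*factorial(k + 1)/3**k.
Check: Δs_k = 4*(k**2 - k + 3)*factorial(k + 1)/(3*3**k). ✓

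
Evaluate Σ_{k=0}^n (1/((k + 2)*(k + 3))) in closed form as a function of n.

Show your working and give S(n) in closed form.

Step 1: r(k) = (k + 2)/(k + 4).
A = k + 2, B = k + 4, C = 1.
Set up (k + 2)·f(k+1) − (k + 3)·f(k) − (1) = 0.
Bound: deg f ≤ 1.
Solve for f: f(k) = k/2 (degree 1 ≤ 1).
Then R = B(k−1)f/C = k*(k + 3)/2, so s_k = R(k)·t_k = k/(2*(k + 2)).
s_(k+1) − s_k = 1/(k**2 + 5*k + 6) = t_k.
Evaluate: s_(n+1) = (n + 1)/(2*(n + 3)); subtract s_(0) = 0 ⇒ S(n) = (n + 1)/(2*(n + 3)).

S(n) = (n + 1)/(2*(n + 3))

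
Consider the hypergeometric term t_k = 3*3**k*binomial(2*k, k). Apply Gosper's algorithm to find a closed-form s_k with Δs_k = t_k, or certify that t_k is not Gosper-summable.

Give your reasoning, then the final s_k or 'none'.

Step 1: r(k) = 6*(2*k + 1)/(k + 1).
A = 12*k + 6, B = k + 1, C = 1.
Solve (12*k + 6)·f(k+1) − (k)·f(k) = 1.
Degrees (1,1,0) ⇒ d ≤ -1.
d = -1 < 0 ⇒ no nonzero polynomial f; not summable.

no hypergeometric antidifference exists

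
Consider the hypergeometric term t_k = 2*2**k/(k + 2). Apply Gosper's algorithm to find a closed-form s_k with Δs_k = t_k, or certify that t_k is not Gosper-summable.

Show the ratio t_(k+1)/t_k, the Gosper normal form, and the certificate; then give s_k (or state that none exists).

r(k) = 2*(k + 2)/(k + 3) after simplifying.
Factor: A=2*k + 4; B=k + 3; C=1.
Solve (2*k + 4)·f(k+1) − (k + 2)·f(k) = 1.
Bound: deg f ≤ -1.
Negative degree bound (-1): no f exists, t_k not Gosper-summable.

no hypergeometric antidifference exists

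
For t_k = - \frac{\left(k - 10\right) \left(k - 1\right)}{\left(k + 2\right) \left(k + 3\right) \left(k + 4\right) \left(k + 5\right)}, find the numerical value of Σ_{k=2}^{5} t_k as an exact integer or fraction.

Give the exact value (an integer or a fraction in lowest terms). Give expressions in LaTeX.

Σ = 1/36

t_(k+1)/t_k = k*(k - 9)*(k + 2)/((k - 10)*(k - 1)*(k + 6)).
A = k + 2, B = k + 6, C = k**2 - 11*k + 10.
Solve (k + 2)·f(k+1) − (k + 5)·f(k) = k**2 - 11*k + 10.
Bound: deg f ≤ 3.
Solve for f: f(k) = k*(k**2 - 3*k + 62)/12 (degree 3 ≤ 3).
Then R = B(k−1)f/C = k*(k + 5)*(k**2 - 3*k + 62)/(12*(k - 10)*(k - 1)), so s_k = R(k)·t_k = k*(-k**2 + 3*k - 62)/(12*(k**3 + 9*k**2 + 26*k + 24)).
s_(k+1) − s_k = (-k**2 + 11*k - 10)/(k**4 + 14*k**3 + 71*k**2 + 154*k + 120) = t_k.
Telescoping: Σ = s_(6) − s_(2) = -1/18 − (-1/12) = 1/36.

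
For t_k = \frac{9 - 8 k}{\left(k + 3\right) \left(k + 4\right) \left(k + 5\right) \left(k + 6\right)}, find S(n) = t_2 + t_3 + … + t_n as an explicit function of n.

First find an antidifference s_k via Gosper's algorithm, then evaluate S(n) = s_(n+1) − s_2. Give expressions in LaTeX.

S(n) = \frac{- 3 n^{3} - 45 n^{2} + 58 n - 10}{70 \left(n^{3} + 15 n^{2} + 74 n + 120\right)}

t_(k+1)/t_k = (k + 3)*(8*k - 1)/((k + 7)*(8*k - 9)).
Gosper form: A/B · C(k+1)/C(k) with A=k + 3, B=k + 7, C=k - 9/8.
Set up (k + 3)·f(k+1) − (k + 6)·f(k) − (k - 9/8) = 0.
Degrees (1,1,1) ⇒ d ≤ 3.
A polynomial solution: f(k) = k*(k**2 + 12*k - 193)/480.
Get s_k = R·t_k = k*(-k**2 - 12*k + 193)/(60*(k + 3)*(k + 4)*(k + 5)) with R(k) = B(k−1)f(k)/C(k) = k*(k + 6)*(k**2 + 12*k - 193)/(60*(8*k - 9)).
Verify: (9 - 8*k)/(k**4 + 18*k**3 + 119*k**2 + 342*k + 360) matches t_k.
s_(n+1) = (-n**3 - 15*n**2 + 166*n + 180)/(60*(n**3 + 15*n**2 + 74*n + 120)) and s_(2) = 11/420, so S(n) = (-3*n**3 - 45*n**2 + 58*n - 10)/(70*(n**3 + 15*n**2 + 74*n + 120)).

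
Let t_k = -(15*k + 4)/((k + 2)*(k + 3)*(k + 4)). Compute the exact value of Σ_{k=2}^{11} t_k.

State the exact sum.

Σ = -593/420

Step 1: r(k) = (k + 2)*(15*k + 19)/((k + 5)*(15*k + 4)).
Factor: A=k + 2; B=k + 5; C=k + 4/15.
Solve (k + 2)·f(k+1) − (k + 4)·f(k) = k + 4/15.
From deg A=1, deg B=1, deg C=1: d=2.
Coefficient equations give f(k) = k*(17*k - 5)/90.
Certificate R = B(k−1)f/C = k*(k + 4)*(17*k - 5)/(6*(15*k + 4)) gives s_k = k*(5 - 17*k)/(6*(k + 2)*(k + 3)).
Check: Δs_k = (-15*k - 4)/(k**3 + 9*k**2 + 26*k + 24). ✓
Evaluate s at k=12 and k=2: -199/105 and -29/60; difference -593/420.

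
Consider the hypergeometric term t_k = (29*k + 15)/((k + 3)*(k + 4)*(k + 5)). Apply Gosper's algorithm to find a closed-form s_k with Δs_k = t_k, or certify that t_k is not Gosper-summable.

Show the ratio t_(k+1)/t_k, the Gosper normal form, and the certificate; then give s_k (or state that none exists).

The ratio is (k + 3)*(29*k + 44)/((k + 6)*(29*k + 15)).
Factor: A=k + 3; B=k + 6; C=k + 15/29.
Need (k + 3)·f(k+1) − (k + 5)·f(k) = k + 15/29.
From deg A=1, deg B=1, deg C=1: d=2.
Solve for f: f(k) = k*(17*k + 3)/116 (degree 2 ≤ 2).
Certificate R = B(k−1)f/C = k*(k + 5)*(17*k + 3)/(4*(29*k + 15)) gives s_k = k*(17*k + 3)/(4*(k + 3)*(k + 4)).
s_(k+1) − s_k = (29*k + 15)/(k**3 + 12*k**2 + 47*k + 60) = t_k.

s_k = k*(17*k + 3)/(4*(k + 3)*(k + 4))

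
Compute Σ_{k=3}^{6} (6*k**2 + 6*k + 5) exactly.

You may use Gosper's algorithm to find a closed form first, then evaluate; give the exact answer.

Step 1: r(k) = (6*k**2 + 18*k + 17)/(6*k**2 + 6*k + 5).
So A=1 and B=1, with C=k**2 + k + 5/6.
Key eq: (1)·f(k+1) = (1)·f(k) + (k**2 + k + 5/6).
d = 3 from the (0,0,2) case.
Solve for f: f(k) = k*(2*k**2 + 3)/6 (degree 3 ≤ 3).
R(k) = B(k−1)·f(k)/C(k) = k*(2*k**2 + 3)/(6*k**2 + 6*k + 5); s_k = R·t_k = k*(2*k**2 + 3).
Δs = 6*k**2 + 6*k + 5, as required.
Evaluate s at k=7 and k=3: 707 and 63; difference 644.

Σ = 644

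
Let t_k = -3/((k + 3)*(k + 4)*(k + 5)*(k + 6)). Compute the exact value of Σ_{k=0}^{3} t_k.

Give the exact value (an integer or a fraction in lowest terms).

Step 1: r(k) = (k + 3)/(k + 7).
Factor: A=k + 3; B=k + 7; C=1.
Set up (k + 3)·f(k+1) − (k + 6)·f(k) − (1) = 0.
Degrees (1,1,0) ⇒ d ≤ 3.
Solve for f: f(k) = k*(k**2 + 12*k + 47)/180 (degree 3 ≤ 3).
Get s_k = R·t_k = k*(-k**2 - 12*k - 47)/(60*(k + 3)*(k + 4)*(k + 5)) with R(k) = B(k−1)f(k)/C(k) = k*(k + 6)*(k**2 + 12*k + 47)/180.
Check: Δs_k = -3/(k**4 + 18*k**3 + 119*k**2 + 342*k + 360). ✓
Evaluate s at k=4 and k=0: -37/2520 and 0; difference -37/2520.

Σ = -37/2520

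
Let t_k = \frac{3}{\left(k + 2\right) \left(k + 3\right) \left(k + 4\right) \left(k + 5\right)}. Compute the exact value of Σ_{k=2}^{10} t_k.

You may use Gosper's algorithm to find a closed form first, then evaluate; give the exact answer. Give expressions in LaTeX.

Σ = 29/3640

Ratio r(k) = (k + 2)/(k + 6).
Gosper form: A/B · C(k+1)/C(k) with A=k + 2, B=k + 6, C=1.
f must satisfy (k + 2)·f(k+1) − (k + 5)·f(k) = 1.
Bound: deg f ≤ 3.
Solving with deg f ≤ 3: f(k) = k*(k**2 + 9*k + 26)/72.
Then R = B(k−1)f/C = k*(k + 5)*(k**2 + 9*k + 26)/72, so s_k = R(k)·t_k = k*(k**2 + 9*k + 26)/(24*(k + 2)*(k + 3)*(k + 4)).
s_(k+1) − s_k = 3/(k**4 + 14*k**3 + 71*k**2 + 154*k + 120) = t_k.
Σ_(k=2)^(10) t_k = s_(11) − s_(2) = 451/10920 − (1/30) = 29/3640.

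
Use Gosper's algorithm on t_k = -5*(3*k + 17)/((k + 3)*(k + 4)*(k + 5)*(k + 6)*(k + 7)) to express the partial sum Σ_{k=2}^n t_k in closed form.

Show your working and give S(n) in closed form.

Compute t_(k+1)/t_k: get (k + 3)*(3*k + 20)/((k + 8)*(3*k + 17)).
Factor: A=k + 3; B=k + 8; C=k + 17/3.
Key eq: (k + 3)·f(k+1) = (k + 7)·f(k) + (k + 17/3).
deg f ≤ 4 (via 1,1,1).
A polynomial solution: f(k) = k*(k + 5)*(k**2 + 13*k + 54)/216.
R(k) = B(k−1)·f(k)/C(k) = k*(k + 5)*(k + 7)*(k**2 + 13*k + 54)/(72*(3*k + 17)); s_k = R·t_k = 5*k*(-k**2 - 13*k - 54)/(72*(k**3 + 13*k**2 + 54*k + 72)).
s_(k+1) − s_k = 5*(-3*k - 17)/(k**5 + 25*k**4 + 245*k**3 + 1175*k**2 + 2754*k + 2520) = t_k.
s_(n+1) = 5*(-n**3 - 16*n**2 - 83*n - 68)/(72*(n**3 + 16*n**2 + 83*n + 140)) and s_(2) = -7/144, so S(n) = (-n**3 - 16*n**2 - 83*n + 100)/(48*(n**3 + 16*n**2 + 83*n + 140)).

S(n) = (-n**3 - 16*n**2 - 83*n + 100)/(48*(n**3 + 16*n**2 + 83*n + 140))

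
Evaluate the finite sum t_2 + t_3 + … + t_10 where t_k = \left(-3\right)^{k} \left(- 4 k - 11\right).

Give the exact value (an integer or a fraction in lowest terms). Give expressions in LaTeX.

Σ = -2302947

Compute t_(k+1)/t_k: get 3*(-4*k - 15)/(4*k + 11).
So A=-3 and B=1, with C=k + 11/4.
Set up (-3)·f(k+1) − (1)·f(k) − (k + 11/4) = 0.
Degrees (0,0,1) ⇒ d ≤ 1.
Solve for f: f(k) = -(k + 2)/4 (degree 1 ≤ 1).
Certificate R = B(k−1)f/C = -(k + 2)/(4*k + 11) gives s_k = (-3)**k*(k + 2).
s_(k+1) − s_k = (-3)**k*(-4*k - 11) = t_k.
Σ_(k=2)^(10) t_k = s_(11) − s_(2) = -2302911 − (36) = -2302947.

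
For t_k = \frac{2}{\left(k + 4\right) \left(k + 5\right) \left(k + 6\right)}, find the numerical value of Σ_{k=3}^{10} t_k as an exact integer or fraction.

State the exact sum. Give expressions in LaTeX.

Σ = 23/1680

The ratio is (k + 4)/(k + 7).
A = k + 4, B = k + 7, C = 1.
Key eq: (k + 4)·f(k+1) = (k + 6)·f(k) + (1).
deg f ≤ 2 (via 1,1,0).
Match coefficients ⇒ f(k) = k*(k + 9)/40.
So s_k = (B(k−1)f/C)·t_k = (k*(k + 6)*(k + 9)/40)·t_k = k*(k + 9)/(20*(k + 4)*(k + 5)).
Check: Δs_k = 2/(k**3 + 15*k**2 + 74*k + 120). ✓
Telescoping: Σ = s_(11) − s_(3) = 11/240 − (9/280) = 23/1680.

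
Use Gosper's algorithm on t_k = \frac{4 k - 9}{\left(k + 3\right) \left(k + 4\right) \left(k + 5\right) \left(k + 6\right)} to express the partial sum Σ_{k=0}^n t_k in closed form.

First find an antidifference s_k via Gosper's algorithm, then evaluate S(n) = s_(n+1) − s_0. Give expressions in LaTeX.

Ratio r(k) = (k + 3)*(4*k - 5)/((k + 7)*(4*k - 9)).
So A=k + 3 and B=k + 7, with C=k - 9/4.
Solve (k + 3)·f(k+1) − (k + 6)·f(k) = k - 9/4.
d = 3 from the (1,1,1) case.
Solving with deg f ≤ 3: f(k) = -k*(k**2 + 12*k + 167)/240.
Certificate R = B(k−1)f/C = -k*(k + 6)*(k**2 + 12*k + 167)/(60*(4*k - 9)) gives s_k = k*(-k**2 - 12*k - 167)/(60*(k + 3)*(k + 4)*(k + 5)).
Check: Δs_k = (4*k - 9)/(k**4 + 18*k**3 + 119*k**2 + 342*k + 360). ✓
s_(n+1) = (-n**3 - 15*n**2 - 194*n - 180)/(60*(n**3 + 15*n**2 + 74*n + 120)) and s_(0) = 0, so S(n) = (-n**3 - 15*n**2 - 194*n - 180)/(60*(n**3 + 15*n**2 + 74*n + 120)).

S(n) = \frac{- n^{3} - 15 n^{2} - 194 n - 180}{60 \left(n^{3} + 15 n^{2} + 74 n + 120\right)}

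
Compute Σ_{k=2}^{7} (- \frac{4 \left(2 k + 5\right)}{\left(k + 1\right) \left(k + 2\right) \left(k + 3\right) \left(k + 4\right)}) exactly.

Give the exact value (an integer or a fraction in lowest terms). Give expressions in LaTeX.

Σ = -112/495

Ratio r(k) = (k + 1)*(2*k + 7)/((k + 5)*(2*k + 5)).
A = k + 1, B = k + 5, C = k + 5/2.
f must satisfy (k + 1)·f(k+1) − (k + 4)·f(k) = k + 5/2.
Bound: deg f ≤ 3.
Solving with deg f ≤ 3: f(k) = k*(k + 2)*(k + 4)/6.
Get s_k = R·t_k = 4*k*(-k - 4)/(3*(k**2 + 4*k + 3)) with R(k) = B(k−1)f(k)/C(k) = k*(k + 2)*(k + 4)**2/(3*(2*k + 5)).
Check: Δs_k = 4*(-2*k - 5)/(k**4 + 10*k**3 + 35*k**2 + 50*k + 24). ✓
Telescoping: Σ = s_(8) − s_(2) = -128/99 − (-16/15) = -112/495.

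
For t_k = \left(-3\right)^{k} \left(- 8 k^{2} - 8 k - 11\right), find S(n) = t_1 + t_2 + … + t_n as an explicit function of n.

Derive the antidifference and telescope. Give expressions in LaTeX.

S(n) = - 6 \left(-3\right)^{n} n^{2} - 9 \left(-3\right)^{n} n - 9 \left(-3\right)^{n} + 9

Ratio r(k) = 3*(-8*k**2 - 24*k - 27)/(8*k**2 + 8*k + 11).
Gosper form: A/B · C(k+1)/C(k) with A=-3, B=1, C=k**2 + k + 11/8.
Set up (-3)·f(k+1) − (1)·f(k) − (k**2 + k + 11/8) = 0.
Bound: deg f ≤ 2.
Match coefficients ⇒ f(k) = -(2*k**2 - k + 2)/8.
So s_k = (B(k−1)f/C)·t_k = (-(2*k**2 - k + 2)/(8*k**2 + 8*k + 11))·t_k = (-3)**k*(2*k**2 - k + 2).
Δs = (-3)**k*(-8*k**2 - 8*k - 11), as required.
s_(n+1) = (-3)**(n + 1)*(2*n**2 + 3*n + 3) and s_(1) = -9, so S(n) = -6*(-3)**n*n**2 - 9*(-3)**n*n - 9*(-3)**n + 9.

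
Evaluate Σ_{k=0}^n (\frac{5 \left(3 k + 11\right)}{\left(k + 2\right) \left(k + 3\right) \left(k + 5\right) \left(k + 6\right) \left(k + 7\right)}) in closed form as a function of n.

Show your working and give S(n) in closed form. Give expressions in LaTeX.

Ratio r(k) = (k + 2)*(k + 5)*(3*k + 14)/((k + 4)*(k + 8)*(3*k + 11)).
Normal form (A,B,C) = (k + 2, k + 8, k**2 + 23*k/3 + 44/3).
Key eq: (k + 2)·f(k+1) = (k + 7)·f(k) + (k**2 + 23*k/3 + 44/3).
From deg A=1, deg B=1, deg C=2: d=5.
Match coefficients ⇒ f(k) = k*(k + 3)*(k + 4)*(k**2 + 13*k + 52)/180.
Then R = B(k−1)f/C = k*(k + 3)*(k + 7)*(k**2 + 13*k + 52)/(60*(3*k + 11)), so s_k = R(k)·t_k = k*(k**2 + 13*k + 52)/(12*(k**3 + 13*k**2 + 52*k + 60)).
Check: Δs_k = 5*(3*k + 11)/(k**5 + 23*k**4 + 203*k**3 + 853*k**2 + 1692*k + 1260). ✓
Σ_(k=0)^n t_k = s_(n+1) − s_(0) = ((n**3 + 16*n**2 + 81*n + 66)/(12*(n**3 + 16*n**2 + 81*n + 126))) − (0), i.e. (n**3 + 16*n**2 + 81*n + 66)/(12*(n**3 + 16*n**2 + 81*n + 126)).

S(n) = \frac{n^{3} + 16 n^{2} + 81 n + 66}{12 \left(n^{3} + 16 n^{2} + 81 n + 126\right)}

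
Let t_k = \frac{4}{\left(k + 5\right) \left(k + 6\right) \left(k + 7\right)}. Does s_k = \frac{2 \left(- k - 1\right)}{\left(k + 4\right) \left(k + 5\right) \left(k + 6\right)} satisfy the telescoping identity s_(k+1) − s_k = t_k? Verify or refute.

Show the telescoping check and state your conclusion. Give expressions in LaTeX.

Invalid: residual - \frac{18}{k^{4} + 22 k^{3} + 179 k^{2} + 638 k + 840} ≠ 0.

s_(k+1) = 2*(-k - 2)/((k + 5)*(k + 6)*(k + 7))
s_(k+1) − s_k = 2*(2*k - 1)/(k**4 + 22*k**3 + 179*k**2 + 638*k + 840)
(s_(k+1) − s_k) − t_k = -18/(k**4 + 22*k**3 + 179*k**2 + 638*k + 840)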